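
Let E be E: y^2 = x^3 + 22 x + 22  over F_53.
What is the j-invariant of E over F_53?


Delta = -16(4 a^3 + 27 b^2) mod 53 = 52
-1728 * (4 a)^3 = -1728 * (4*22)^3 mod 53 = 11
j = 11 * 52^(-1) mod 53 = 42

j = 42 (mod 53)


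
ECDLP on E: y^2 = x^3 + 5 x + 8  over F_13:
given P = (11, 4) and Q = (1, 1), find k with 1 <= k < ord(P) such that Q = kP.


Enumerate multiples of P until we hit Q = (1, 1):
  1P = (11, 4)
  2P = (1, 1)
Match found at i = 2.

k = 2


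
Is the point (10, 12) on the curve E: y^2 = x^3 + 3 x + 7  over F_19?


Check whether y^2 = x^3 + 3 x + 7 (mod 19) for (x, y) = (10, 12).
LHS: y^2 = 12^2 mod 19 = 11
RHS: x^3 + 3 x + 7 = 10^3 + 3*10 + 7 mod 19 = 11
LHS = RHS

Yes, on the curve


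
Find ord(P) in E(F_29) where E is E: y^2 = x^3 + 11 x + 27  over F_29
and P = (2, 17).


Compute successive multiples of P until we hit O:
  1P = (2, 17)
  2P = (16, 23)
  3P = (10, 21)
  4P = (10, 8)
  5P = (16, 6)
  6P = (2, 12)
  7P = O

ord(P) = 7


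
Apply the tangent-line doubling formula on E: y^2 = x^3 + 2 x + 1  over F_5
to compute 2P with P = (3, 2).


Doubling: s = (3 x1^2 + a) / (2 y1)
s = (3*3^2 + 2) / (2*2) mod 5 = 1
x3 = s^2 - 2 x1 mod 5 = 1^2 - 2*3 = 0
y3 = s (x1 - x3) - y1 mod 5 = 1 * (3 - 0) - 2 = 1

2P = (0, 1)


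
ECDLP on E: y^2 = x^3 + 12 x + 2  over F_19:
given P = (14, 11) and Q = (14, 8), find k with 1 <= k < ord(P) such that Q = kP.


Enumerate multiples of P until we hit Q = (14, 8):
  1P = (14, 11)
  2P = (15, 17)
  3P = (7, 12)
  4P = (5, 4)
  5P = (6, 10)
  6P = (10, 18)
  7P = (4, 0)
  8P = (10, 1)
  9P = (6, 9)
  10P = (5, 15)
  11P = (7, 7)
  12P = (15, 2)
  13P = (14, 8)
Match found at i = 13.

k = 13


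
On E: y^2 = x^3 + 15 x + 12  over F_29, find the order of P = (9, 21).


Compute successive multiples of P until we hit O:
  1P = (9, 21)
  2P = (15, 25)
  3P = (28, 5)
  4P = (5, 26)
  5P = (22, 17)
  6P = (18, 13)
  7P = (1, 17)
  8P = (12, 21)
  ... (continuing to 32P)
  32P = O

ord(P) = 32


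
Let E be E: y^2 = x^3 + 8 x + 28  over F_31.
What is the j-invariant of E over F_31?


Delta = -16(4 a^3 + 27 b^2) mod 31 = 17
-1728 * (4 a)^3 = -1728 * (4*8)^3 mod 31 = 8
j = 8 * 17^(-1) mod 31 = 26

j = 26 (mod 31)


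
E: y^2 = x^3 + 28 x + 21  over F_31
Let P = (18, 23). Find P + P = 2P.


Doubling: s = (3 x1^2 + a) / (2 y1)
s = (3*18^2 + 28) / (2*23) mod 31 = 15
x3 = s^2 - 2 x1 mod 31 = 15^2 - 2*18 = 3
y3 = s (x1 - x3) - y1 mod 31 = 15 * (18 - 3) - 23 = 16

2P = (3, 16)


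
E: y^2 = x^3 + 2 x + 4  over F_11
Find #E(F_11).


For each x in F_11, count y with y^2 = x^3 + 2 x + 4 mod 11:
  x = 0: RHS = 4, y in [2, 9]  -> 2 point(s)
  x = 2: RHS = 5, y in [4, 7]  -> 2 point(s)
  x = 3: RHS = 4, y in [2, 9]  -> 2 point(s)
  x = 6: RHS = 1, y in [1, 10]  -> 2 point(s)
  x = 7: RHS = 9, y in [3, 8]  -> 2 point(s)
  x = 8: RHS = 4, y in [2, 9]  -> 2 point(s)
  x = 9: RHS = 3, y in [5, 6]  -> 2 point(s)
  x = 10: RHS = 1, y in [1, 10]  -> 2 point(s)
Affine points: 16. Add the point at infinity: total = 17.

#E(F_11) = 17


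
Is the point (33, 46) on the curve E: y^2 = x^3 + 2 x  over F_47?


Check whether y^2 = x^3 + 2 x + 0 (mod 47) for (x, y) = (33, 46).
LHS: y^2 = 46^2 mod 47 = 1
RHS: x^3 + 2 x + 0 = 33^3 + 2*33 + 0 mod 47 = 1
LHS = RHS

Yes, on the curve


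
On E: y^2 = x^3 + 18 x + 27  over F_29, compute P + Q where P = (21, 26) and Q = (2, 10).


P != Q, so use the chord formula.
s = (y2 - y1) / (x2 - x1) = (13) / (10) mod 29 = 10
x3 = s^2 - x1 - x2 mod 29 = 10^2 - 21 - 2 = 19
y3 = s (x1 - x3) - y1 mod 29 = 10 * (21 - 19) - 26 = 23

P + Q = (19, 23)


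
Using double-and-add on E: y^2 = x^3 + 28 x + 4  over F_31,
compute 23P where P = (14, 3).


k = 23 = 10111_2 (binary, LSB first: 11101)
Double-and-add from P = (14, 3):
  bit 0 = 1: acc = O + (14, 3) = (14, 3)
  bit 1 = 1: acc = (14, 3) + (0, 29) = (4, 5)
  bit 2 = 1: acc = (4, 5) + (18, 4) = (6, 4)
  bit 3 = 0: acc unchanged = (6, 4)
  bit 4 = 1: acc = (6, 4) + (27, 13) = (14, 28)

23P = (14, 28)


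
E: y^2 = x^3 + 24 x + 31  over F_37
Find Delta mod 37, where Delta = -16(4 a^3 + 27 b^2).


4 a^3 + 27 b^2 = 4*24^3 + 27*31^2 = 55296 + 25947 = 81243
Delta = -16 * (81243) = -1299888
Delta mod 37 = 33

Delta = 33 (mod 37)


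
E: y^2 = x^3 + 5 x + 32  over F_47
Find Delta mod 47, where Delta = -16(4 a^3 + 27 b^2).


4 a^3 + 27 b^2 = 4*5^3 + 27*32^2 = 500 + 27648 = 28148
Delta = -16 * (28148) = -450368
Delta mod 47 = 33

Delta = 33 (mod 47)


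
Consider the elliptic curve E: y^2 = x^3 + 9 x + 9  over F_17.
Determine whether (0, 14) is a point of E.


Check whether y^2 = x^3 + 9 x + 9 (mod 17) for (x, y) = (0, 14).
LHS: y^2 = 14^2 mod 17 = 9
RHS: x^3 + 9 x + 9 = 0^3 + 9*0 + 9 mod 17 = 9
LHS = RHS

Yes, on the curve


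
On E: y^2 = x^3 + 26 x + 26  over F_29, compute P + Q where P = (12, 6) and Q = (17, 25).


P != Q, so use the chord formula.
s = (y2 - y1) / (x2 - x1) = (19) / (5) mod 29 = 27
x3 = s^2 - x1 - x2 mod 29 = 27^2 - 12 - 17 = 4
y3 = s (x1 - x3) - y1 mod 29 = 27 * (12 - 4) - 6 = 7

P + Q = (4, 7)


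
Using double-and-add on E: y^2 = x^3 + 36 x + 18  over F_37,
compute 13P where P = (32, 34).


k = 13 = 1101_2 (binary, LSB first: 1011)
Double-and-add from P = (32, 34):
  bit 0 = 1: acc = O + (32, 34) = (32, 34)
  bit 1 = 0: acc unchanged = (32, 34)
  bit 2 = 1: acc = (32, 34) + (8, 35) = (27, 29)
  bit 3 = 1: acc = (27, 29) + (14, 11) = (22, 32)

13P = (22, 32)


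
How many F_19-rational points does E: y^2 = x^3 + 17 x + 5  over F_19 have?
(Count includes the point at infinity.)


For each x in F_19, count y with y^2 = x^3 + 17 x + 5 mod 19:
  x = 0: RHS = 5, y in [9, 10]  -> 2 point(s)
  x = 1: RHS = 4, y in [2, 17]  -> 2 point(s)
  x = 2: RHS = 9, y in [3, 16]  -> 2 point(s)
  x = 3: RHS = 7, y in [8, 11]  -> 2 point(s)
  x = 4: RHS = 4, y in [2, 17]  -> 2 point(s)
  x = 5: RHS = 6, y in [5, 14]  -> 2 point(s)
  x = 6: RHS = 0, y in [0]  -> 1 point(s)
  x = 7: RHS = 11, y in [7, 12]  -> 2 point(s)
  x = 8: RHS = 7, y in [8, 11]  -> 2 point(s)
  x = 10: RHS = 16, y in [4, 15]  -> 2 point(s)
  x = 14: RHS = 4, y in [2, 17]  -> 2 point(s)
  x = 15: RHS = 6, y in [5, 14]  -> 2 point(s)
  x = 17: RHS = 1, y in [1, 18]  -> 2 point(s)
  x = 18: RHS = 6, y in [5, 14]  -> 2 point(s)
Affine points: 27. Add the point at infinity: total = 28.

#E(F_19) = 28


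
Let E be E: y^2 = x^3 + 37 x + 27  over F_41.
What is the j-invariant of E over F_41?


Delta = -16(4 a^3 + 27 b^2) mod 41 = 30
-1728 * (4 a)^3 = -1728 * (4*37)^3 mod 41 = 17
j = 17 * 30^(-1) mod 41 = 32

j = 32 (mod 41)


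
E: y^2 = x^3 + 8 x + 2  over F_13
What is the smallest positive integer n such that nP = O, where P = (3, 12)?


Compute successive multiples of P until we hit O:
  1P = (3, 12)
  2P = (11, 11)
  3P = (11, 2)
  4P = (3, 1)
  5P = O

ord(P) = 5


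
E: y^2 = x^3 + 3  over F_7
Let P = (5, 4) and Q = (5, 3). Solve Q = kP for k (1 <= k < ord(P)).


Enumerate multiples of P until we hit Q = (5, 3):
  1P = (5, 4)
  2P = (1, 2)
  3P = (3, 4)
  4P = (6, 3)
  5P = (4, 2)
  6P = (2, 2)
  7P = (2, 5)
  8P = (4, 5)
  9P = (6, 4)
  10P = (3, 3)
  11P = (1, 5)
  12P = (5, 3)
Match found at i = 12.

k = 12


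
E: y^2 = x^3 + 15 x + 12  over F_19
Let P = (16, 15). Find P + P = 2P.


Doubling: s = (3 x1^2 + a) / (2 y1)
s = (3*16^2 + 15) / (2*15) mod 19 = 9
x3 = s^2 - 2 x1 mod 19 = 9^2 - 2*16 = 11
y3 = s (x1 - x3) - y1 mod 19 = 9 * (16 - 11) - 15 = 11

2P = (11, 11)


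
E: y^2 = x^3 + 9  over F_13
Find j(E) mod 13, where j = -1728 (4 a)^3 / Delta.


Delta = -16(4 a^3 + 27 b^2) mod 13 = 4
-1728 * (4 a)^3 = -1728 * (4*0)^3 mod 13 = 0
j = 0 * 4^(-1) mod 13 = 0

j = 0 (mod 13)


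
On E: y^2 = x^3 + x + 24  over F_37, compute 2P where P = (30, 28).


Doubling: s = (3 x1^2 + a) / (2 y1)
s = (3*30^2 + 1) / (2*28) mod 37 = 0
x3 = s^2 - 2 x1 mod 37 = 0^2 - 2*30 = 14
y3 = s (x1 - x3) - y1 mod 37 = 0 * (30 - 14) - 28 = 9

2P = (14, 9)


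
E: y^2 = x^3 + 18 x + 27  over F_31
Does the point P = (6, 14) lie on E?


Check whether y^2 = x^3 + 18 x + 27 (mod 31) for (x, y) = (6, 14).
LHS: y^2 = 14^2 mod 31 = 10
RHS: x^3 + 18 x + 27 = 6^3 + 18*6 + 27 mod 31 = 10
LHS = RHS

Yes, on the curve


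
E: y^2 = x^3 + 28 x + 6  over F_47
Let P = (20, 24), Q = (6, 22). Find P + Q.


P != Q, so use the chord formula.
s = (y2 - y1) / (x2 - x1) = (45) / (33) mod 47 = 27
x3 = s^2 - x1 - x2 mod 47 = 27^2 - 20 - 6 = 45
y3 = s (x1 - x3) - y1 mod 47 = 27 * (20 - 45) - 24 = 6

P + Q = (45, 6)


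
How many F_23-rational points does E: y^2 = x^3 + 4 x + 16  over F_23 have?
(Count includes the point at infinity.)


For each x in F_23, count y with y^2 = x^3 + 4 x + 16 mod 23:
  x = 0: RHS = 16, y in [4, 19]  -> 2 point(s)
  x = 2: RHS = 9, y in [3, 20]  -> 2 point(s)
  x = 3: RHS = 9, y in [3, 20]  -> 2 point(s)
  x = 4: RHS = 4, y in [2, 21]  -> 2 point(s)
  x = 5: RHS = 0, y in [0]  -> 1 point(s)
  x = 6: RHS = 3, y in [7, 16]  -> 2 point(s)
  x = 8: RHS = 8, y in [10, 13]  -> 2 point(s)
  x = 15: RHS = 1, y in [1, 22]  -> 2 point(s)
  x = 16: RHS = 13, y in [6, 17]  -> 2 point(s)
  x = 17: RHS = 6, y in [11, 12]  -> 2 point(s)
  x = 18: RHS = 9, y in [3, 20]  -> 2 point(s)
  x = 20: RHS = 0, y in [0]  -> 1 point(s)
  x = 21: RHS = 0, y in [0]  -> 1 point(s)
Affine points: 23. Add the point at infinity: total = 24.

#E(F_23) = 24


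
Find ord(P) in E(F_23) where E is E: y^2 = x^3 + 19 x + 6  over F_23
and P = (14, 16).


Compute successive multiples of P until we hit O:
  1P = (14, 16)
  2P = (19, 2)
  3P = (19, 21)
  4P = (14, 7)
  5P = O

ord(P) = 5


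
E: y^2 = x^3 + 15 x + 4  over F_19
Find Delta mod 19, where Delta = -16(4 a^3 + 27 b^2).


4 a^3 + 27 b^2 = 4*15^3 + 27*4^2 = 13500 + 432 = 13932
Delta = -16 * (13932) = -222912
Delta mod 19 = 15

Delta = 15 (mod 19)


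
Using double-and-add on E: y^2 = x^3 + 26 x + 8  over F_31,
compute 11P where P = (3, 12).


k = 11 = 1011_2 (binary, LSB first: 1101)
Double-and-add from P = (3, 12):
  bit 0 = 1: acc = O + (3, 12) = (3, 12)
  bit 1 = 1: acc = (3, 12) + (14, 27) = (1, 2)
  bit 2 = 0: acc unchanged = (1, 2)
  bit 3 = 1: acc = (1, 2) + (25, 16) = (9, 14)

11P = (9, 14)


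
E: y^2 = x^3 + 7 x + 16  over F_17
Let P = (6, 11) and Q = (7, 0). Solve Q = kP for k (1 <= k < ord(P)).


Enumerate multiples of P until we hit Q = (7, 0):
  1P = (6, 11)
  2P = (7, 0)
Match found at i = 2.

k = 2


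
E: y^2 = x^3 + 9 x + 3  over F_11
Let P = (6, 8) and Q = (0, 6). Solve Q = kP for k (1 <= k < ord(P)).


Enumerate multiples of P until we hit Q = (0, 6):
  1P = (6, 8)
  2P = (8, 9)
  3P = (0, 6)
Match found at i = 3.

k = 3


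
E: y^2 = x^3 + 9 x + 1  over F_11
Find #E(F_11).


For each x in F_11, count y with y^2 = x^3 + 9 x + 1 mod 11:
  x = 0: RHS = 1, y in [1, 10]  -> 2 point(s)
  x = 1: RHS = 0, y in [0]  -> 1 point(s)
  x = 2: RHS = 5, y in [4, 7]  -> 2 point(s)
  x = 3: RHS = 0, y in [0]  -> 1 point(s)
  x = 7: RHS = 0, y in [0]  -> 1 point(s)
Affine points: 7. Add the point at infinity: total = 8.

#E(F_11) = 8


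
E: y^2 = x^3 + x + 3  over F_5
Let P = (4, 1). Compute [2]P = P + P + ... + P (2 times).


k = 2 = 10_2 (binary, LSB first: 01)
Double-and-add from P = (4, 1):
  bit 0 = 0: acc unchanged = O
  bit 1 = 1: acc = O + (1, 0) = (1, 0)

2P = (1, 0)


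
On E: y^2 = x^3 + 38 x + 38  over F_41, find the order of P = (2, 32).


Compute successive multiples of P until we hit O:
  1P = (2, 32)
  2P = (27, 1)
  3P = (22, 1)
  4P = (7, 27)
  5P = (33, 40)
  6P = (5, 36)
  7P = (13, 8)
  8P = (25, 7)
  ... (continuing to 21P)
  21P = O

ord(P) = 21


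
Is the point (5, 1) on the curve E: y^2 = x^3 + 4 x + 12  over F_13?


Check whether y^2 = x^3 + 4 x + 12 (mod 13) for (x, y) = (5, 1).
LHS: y^2 = 1^2 mod 13 = 1
RHS: x^3 + 4 x + 12 = 5^3 + 4*5 + 12 mod 13 = 1
LHS = RHS

Yes, on the curve


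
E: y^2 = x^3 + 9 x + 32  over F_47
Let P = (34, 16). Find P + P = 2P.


Doubling: s = (3 x1^2 + a) / (2 y1)
s = (3*34^2 + 9) / (2*16) mod 47 = 22
x3 = s^2 - 2 x1 mod 47 = 22^2 - 2*34 = 40
y3 = s (x1 - x3) - y1 mod 47 = 22 * (34 - 40) - 16 = 40

2P = (40, 40)


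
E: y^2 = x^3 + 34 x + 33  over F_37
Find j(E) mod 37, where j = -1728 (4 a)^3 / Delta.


Delta = -16(4 a^3 + 27 b^2) mod 37 = 33
-1728 * (4 a)^3 = -1728 * (4*34)^3 mod 37 = 10
j = 10 * 33^(-1) mod 37 = 16

j = 16 (mod 37)


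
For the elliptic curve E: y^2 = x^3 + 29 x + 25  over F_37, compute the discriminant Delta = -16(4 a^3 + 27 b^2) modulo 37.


4 a^3 + 27 b^2 = 4*29^3 + 27*25^2 = 97556 + 16875 = 114431
Delta = -16 * (114431) = -1830896
Delta mod 37 = 12

Delta = 12 (mod 37)


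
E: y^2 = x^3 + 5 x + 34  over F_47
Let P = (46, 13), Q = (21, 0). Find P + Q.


P != Q, so use the chord formula.
s = (y2 - y1) / (x2 - x1) = (34) / (22) mod 47 = 40
x3 = s^2 - x1 - x2 mod 47 = 40^2 - 46 - 21 = 29
y3 = s (x1 - x3) - y1 mod 47 = 40 * (46 - 29) - 13 = 9

P + Q = (29, 9)


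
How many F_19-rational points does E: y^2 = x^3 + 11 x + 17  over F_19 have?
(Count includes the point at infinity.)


For each x in F_19, count y with y^2 = x^3 + 11 x + 17 mod 19:
  x = 0: RHS = 17, y in [6, 13]  -> 2 point(s)
  x = 2: RHS = 9, y in [3, 16]  -> 2 point(s)
  x = 3: RHS = 1, y in [1, 18]  -> 2 point(s)
  x = 4: RHS = 11, y in [7, 12]  -> 2 point(s)
  x = 5: RHS = 7, y in [8, 11]  -> 2 point(s)
  x = 7: RHS = 0, y in [0]  -> 1 point(s)
  x = 8: RHS = 9, y in [3, 16]  -> 2 point(s)
  x = 9: RHS = 9, y in [3, 16]  -> 2 point(s)
  x = 10: RHS = 6, y in [5, 14]  -> 2 point(s)
  x = 11: RHS = 6, y in [5, 14]  -> 2 point(s)
  x = 13: RHS = 1, y in [1, 18]  -> 2 point(s)
  x = 15: RHS = 4, y in [2, 17]  -> 2 point(s)
  x = 17: RHS = 6, y in [5, 14]  -> 2 point(s)
  x = 18: RHS = 5, y in [9, 10]  -> 2 point(s)
Affine points: 27. Add the point at infinity: total = 28.

#E(F_19) = 28


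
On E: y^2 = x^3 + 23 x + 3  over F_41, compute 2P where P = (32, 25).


Doubling: s = (3 x1^2 + a) / (2 y1)
s = (3*32^2 + 23) / (2*25) mod 41 = 25
x3 = s^2 - 2 x1 mod 41 = 25^2 - 2*32 = 28
y3 = s (x1 - x3) - y1 mod 41 = 25 * (32 - 28) - 25 = 34

2P = (28, 34)


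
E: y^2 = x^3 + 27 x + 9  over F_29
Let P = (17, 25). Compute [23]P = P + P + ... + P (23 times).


k = 23 = 10111_2 (binary, LSB first: 11101)
Double-and-add from P = (17, 25):
  bit 0 = 1: acc = O + (17, 25) = (17, 25)
  bit 1 = 1: acc = (17, 25) + (4, 23) = (13, 18)
  bit 2 = 1: acc = (13, 18) + (22, 17) = (18, 18)
  bit 3 = 0: acc unchanged = (18, 18)
  bit 4 = 1: acc = (18, 18) + (21, 8) = (14, 17)

23P = (14, 17)


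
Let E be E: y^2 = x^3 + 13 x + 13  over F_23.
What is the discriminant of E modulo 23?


4 a^3 + 27 b^2 = 4*13^3 + 27*13^2 = 8788 + 4563 = 13351
Delta = -16 * (13351) = -213616
Delta mod 23 = 8

Delta = 8 (mod 23)


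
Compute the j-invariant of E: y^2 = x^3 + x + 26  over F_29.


Delta = -16(4 a^3 + 27 b^2) mod 29 = 21
-1728 * (4 a)^3 = -1728 * (4*1)^3 mod 29 = 14
j = 14 * 21^(-1) mod 29 = 20

j = 20 (mod 29)


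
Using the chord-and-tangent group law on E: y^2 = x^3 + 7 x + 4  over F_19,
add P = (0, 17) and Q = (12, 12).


P != Q, so use the chord formula.
s = (y2 - y1) / (x2 - x1) = (14) / (12) mod 19 = 17
x3 = s^2 - x1 - x2 mod 19 = 17^2 - 0 - 12 = 11
y3 = s (x1 - x3) - y1 mod 19 = 17 * (0 - 11) - 17 = 5

P + Q = (11, 5)


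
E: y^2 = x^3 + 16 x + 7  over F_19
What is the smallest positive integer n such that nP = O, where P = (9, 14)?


Compute successive multiples of P until we hit O:
  1P = (9, 14)
  2P = (7, 14)
  3P = (3, 5)
  4P = (14, 7)
  5P = (1, 9)
  6P = (18, 16)
  7P = (8, 1)
  8P = (0, 8)
  ... (continuing to 21P)
  21P = O

ord(P) = 21


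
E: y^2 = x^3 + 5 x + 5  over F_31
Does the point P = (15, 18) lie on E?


Check whether y^2 = x^3 + 5 x + 5 (mod 31) for (x, y) = (15, 18).
LHS: y^2 = 18^2 mod 31 = 14
RHS: x^3 + 5 x + 5 = 15^3 + 5*15 + 5 mod 31 = 14
LHS = RHS

Yes, on the curve


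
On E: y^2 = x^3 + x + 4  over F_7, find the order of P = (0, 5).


Compute successive multiples of P until we hit O:
  1P = (0, 5)
  2P = (4, 3)
  3P = (5, 1)
  4P = (6, 4)
  5P = (2, 0)
  6P = (6, 3)
  7P = (5, 6)
  8P = (4, 4)
  ... (continuing to 10P)
  10P = O

ord(P) = 10


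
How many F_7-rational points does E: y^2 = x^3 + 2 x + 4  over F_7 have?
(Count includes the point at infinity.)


For each x in F_7, count y with y^2 = x^3 + 2 x + 4 mod 7:
  x = 0: RHS = 4, y in [2, 5]  -> 2 point(s)
  x = 1: RHS = 0, y in [0]  -> 1 point(s)
  x = 2: RHS = 2, y in [3, 4]  -> 2 point(s)
  x = 3: RHS = 2, y in [3, 4]  -> 2 point(s)
  x = 6: RHS = 1, y in [1, 6]  -> 2 point(s)
Affine points: 9. Add the point at infinity: total = 10.

#E(F_7) = 10


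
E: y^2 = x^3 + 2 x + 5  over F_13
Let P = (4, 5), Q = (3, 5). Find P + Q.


P != Q, so use the chord formula.
s = (y2 - y1) / (x2 - x1) = (0) / (12) mod 13 = 0
x3 = s^2 - x1 - x2 mod 13 = 0^2 - 4 - 3 = 6
y3 = s (x1 - x3) - y1 mod 13 = 0 * (4 - 6) - 5 = 8

P + Q = (6, 8)


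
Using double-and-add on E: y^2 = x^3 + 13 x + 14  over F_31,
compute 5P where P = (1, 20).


k = 5 = 101_2 (binary, LSB first: 101)
Double-and-add from P = (1, 20):
  bit 0 = 1: acc = O + (1, 20) = (1, 20)
  bit 1 = 0: acc unchanged = (1, 20)
  bit 2 = 1: acc = (1, 20) + (0, 18) = (3, 7)

5P = (3, 7)


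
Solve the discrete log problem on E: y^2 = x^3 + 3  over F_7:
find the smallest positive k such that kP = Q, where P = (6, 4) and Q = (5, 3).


Enumerate multiples of P until we hit Q = (5, 3):
  1P = (6, 4)
  2P = (4, 2)
  3P = (5, 4)
  4P = (3, 3)
  5P = (2, 2)
  6P = (1, 2)
  7P = (1, 5)
  8P = (2, 5)
  9P = (3, 4)
  10P = (5, 3)
Match found at i = 10.

k = 10


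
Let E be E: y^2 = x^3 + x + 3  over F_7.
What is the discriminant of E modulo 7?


4 a^3 + 27 b^2 = 4*1^3 + 27*3^2 = 4 + 243 = 247
Delta = -16 * (247) = -3952
Delta mod 7 = 3

Delta = 3 (mod 7)


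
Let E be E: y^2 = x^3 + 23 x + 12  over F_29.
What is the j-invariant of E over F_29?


Delta = -16(4 a^3 + 27 b^2) mod 29 = 17
-1728 * (4 a)^3 = -1728 * (4*23)^3 mod 29 = 21
j = 21 * 17^(-1) mod 29 = 20

j = 20 (mod 29)


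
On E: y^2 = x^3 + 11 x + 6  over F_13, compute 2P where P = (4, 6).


Doubling: s = (3 x1^2 + a) / (2 y1)
s = (3*4^2 + 11) / (2*6) mod 13 = 6
x3 = s^2 - 2 x1 mod 13 = 6^2 - 2*4 = 2
y3 = s (x1 - x3) - y1 mod 13 = 6 * (4 - 2) - 6 = 6

2P = (2, 6)


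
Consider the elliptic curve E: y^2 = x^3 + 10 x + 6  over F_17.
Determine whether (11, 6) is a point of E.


Check whether y^2 = x^3 + 10 x + 6 (mod 17) for (x, y) = (11, 6).
LHS: y^2 = 6^2 mod 17 = 2
RHS: x^3 + 10 x + 6 = 11^3 + 10*11 + 6 mod 17 = 2
LHS = RHS

Yes, on the curve


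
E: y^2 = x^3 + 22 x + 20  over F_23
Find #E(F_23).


For each x in F_23, count y with y^2 = x^3 + 22 x + 20 mod 23:
  x = 2: RHS = 3, y in [7, 16]  -> 2 point(s)
  x = 5: RHS = 2, y in [5, 18]  -> 2 point(s)
  x = 6: RHS = 0, y in [0]  -> 1 point(s)
  x = 8: RHS = 18, y in [8, 15]  -> 2 point(s)
  x = 9: RHS = 4, y in [2, 21]  -> 2 point(s)
  x = 11: RHS = 6, y in [11, 12]  -> 2 point(s)
  x = 14: RHS = 13, y in [6, 17]  -> 2 point(s)
  x = 16: RHS = 6, y in [11, 12]  -> 2 point(s)
  x = 19: RHS = 6, y in [11, 12]  -> 2 point(s)
Affine points: 17. Add the point at infinity: total = 18.

#E(F_23) = 18


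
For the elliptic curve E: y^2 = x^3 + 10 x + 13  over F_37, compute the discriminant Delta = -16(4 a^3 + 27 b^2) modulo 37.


4 a^3 + 27 b^2 = 4*10^3 + 27*13^2 = 4000 + 4563 = 8563
Delta = -16 * (8563) = -137008
Delta mod 37 = 3

Delta = 3 (mod 37)


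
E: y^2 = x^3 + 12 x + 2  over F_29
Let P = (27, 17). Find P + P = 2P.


Doubling: s = (3 x1^2 + a) / (2 y1)
s = (3*27^2 + 12) / (2*17) mod 29 = 28
x3 = s^2 - 2 x1 mod 29 = 28^2 - 2*27 = 5
y3 = s (x1 - x3) - y1 mod 29 = 28 * (27 - 5) - 17 = 19

2P = (5, 19)


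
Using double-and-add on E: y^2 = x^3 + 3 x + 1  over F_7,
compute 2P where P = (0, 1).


k = 2 = 10_2 (binary, LSB first: 01)
Double-and-add from P = (0, 1):
  bit 0 = 0: acc unchanged = O
  bit 1 = 1: acc = O + (4, 0) = (4, 0)

2P = (4, 0)


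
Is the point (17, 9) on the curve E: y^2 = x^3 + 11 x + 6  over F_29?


Check whether y^2 = x^3 + 11 x + 6 (mod 29) for (x, y) = (17, 9).
LHS: y^2 = 9^2 mod 29 = 23
RHS: x^3 + 11 x + 6 = 17^3 + 11*17 + 6 mod 29 = 2
LHS != RHS

No, not on the curve


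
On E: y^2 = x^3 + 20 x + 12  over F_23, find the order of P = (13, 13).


Compute successive multiples of P until we hit O:
  1P = (13, 13)
  2P = (0, 9)
  3P = (12, 5)
  4P = (16, 9)
  5P = (6, 16)
  6P = (7, 14)
  7P = (19, 11)
  8P = (9, 1)
  ... (continuing to 22P)
  22P = O

ord(P) = 22


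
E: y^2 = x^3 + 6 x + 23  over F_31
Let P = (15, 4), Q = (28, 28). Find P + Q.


P != Q, so use the chord formula.
s = (y2 - y1) / (x2 - x1) = (24) / (13) mod 31 = 9
x3 = s^2 - x1 - x2 mod 31 = 9^2 - 15 - 28 = 7
y3 = s (x1 - x3) - y1 mod 31 = 9 * (15 - 7) - 4 = 6

P + Q = (7, 6)


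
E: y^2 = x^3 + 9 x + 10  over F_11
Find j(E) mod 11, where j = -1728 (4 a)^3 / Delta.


Delta = -16(4 a^3 + 27 b^2) mod 11 = 3
-1728 * (4 a)^3 = -1728 * (4*9)^3 mod 11 = 6
j = 6 * 3^(-1) mod 11 = 2

j = 2 (mod 11)


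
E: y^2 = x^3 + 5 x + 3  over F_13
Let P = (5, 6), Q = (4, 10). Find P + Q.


P != Q, so use the chord formula.
s = (y2 - y1) / (x2 - x1) = (4) / (12) mod 13 = 9
x3 = s^2 - x1 - x2 mod 13 = 9^2 - 5 - 4 = 7
y3 = s (x1 - x3) - y1 mod 13 = 9 * (5 - 7) - 6 = 2

P + Q = (7, 2)


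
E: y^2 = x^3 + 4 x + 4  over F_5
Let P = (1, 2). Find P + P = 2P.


Doubling: s = (3 x1^2 + a) / (2 y1)
s = (3*1^2 + 4) / (2*2) mod 5 = 3
x3 = s^2 - 2 x1 mod 5 = 3^2 - 2*1 = 2
y3 = s (x1 - x3) - y1 mod 5 = 3 * (1 - 2) - 2 = 0

2P = (2, 0)


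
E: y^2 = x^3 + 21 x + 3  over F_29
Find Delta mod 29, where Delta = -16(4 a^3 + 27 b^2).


4 a^3 + 27 b^2 = 4*21^3 + 27*3^2 = 37044 + 243 = 37287
Delta = -16 * (37287) = -596592
Delta mod 29 = 25

Delta = 25 (mod 29)


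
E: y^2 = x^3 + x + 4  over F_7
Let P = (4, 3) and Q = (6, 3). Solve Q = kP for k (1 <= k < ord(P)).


Enumerate multiples of P until we hit Q = (6, 3):
  1P = (4, 3)
  2P = (6, 4)
  3P = (6, 3)
Match found at i = 3.

k = 3


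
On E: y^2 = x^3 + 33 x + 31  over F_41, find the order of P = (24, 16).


Compute successive multiples of P until we hit O:
  1P = (24, 16)
  2P = (30, 10)
  3P = (29, 30)
  4P = (27, 33)
  5P = (13, 19)
  6P = (20, 9)
  7P = (18, 15)
  8P = (7, 21)
  ... (continuing to 39P)
  39P = O

ord(P) = 39


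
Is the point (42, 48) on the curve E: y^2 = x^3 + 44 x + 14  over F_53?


Check whether y^2 = x^3 + 44 x + 14 (mod 53) for (x, y) = (42, 48).
LHS: y^2 = 48^2 mod 53 = 25
RHS: x^3 + 44 x + 14 = 42^3 + 44*42 + 14 mod 53 = 1
LHS != RHS

No, not on the curve


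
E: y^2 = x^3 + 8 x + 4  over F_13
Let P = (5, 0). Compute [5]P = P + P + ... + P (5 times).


k = 5 = 101_2 (binary, LSB first: 101)
Double-and-add from P = (5, 0):
  bit 0 = 1: acc = O + (5, 0) = (5, 0)
  bit 1 = 0: acc unchanged = (5, 0)
  bit 2 = 1: acc = (5, 0) + O = (5, 0)

5P = (5, 0)


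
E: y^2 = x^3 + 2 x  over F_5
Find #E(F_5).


For each x in F_5, count y with y^2 = x^3 + 2 x + 0 mod 5:
  x = 0: RHS = 0, y in [0]  -> 1 point(s)
Affine points: 1. Add the point at infinity: total = 2.

#E(F_5) = 2


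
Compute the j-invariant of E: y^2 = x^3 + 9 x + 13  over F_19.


Delta = -16(4 a^3 + 27 b^2) mod 19 = 17
-1728 * (4 a)^3 = -1728 * (4*9)^3 mod 19 = 11
j = 11 * 17^(-1) mod 19 = 4

j = 4 (mod 19)


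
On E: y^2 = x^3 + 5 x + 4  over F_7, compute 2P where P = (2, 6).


k = 2 = 10_2 (binary, LSB first: 01)
Double-and-add from P = (2, 6):
  bit 0 = 0: acc unchanged = O
  bit 1 = 1: acc = O + (0, 5) = (0, 5)

2P = (0, 5)


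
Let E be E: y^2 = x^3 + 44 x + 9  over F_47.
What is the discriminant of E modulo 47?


4 a^3 + 27 b^2 = 4*44^3 + 27*9^2 = 340736 + 2187 = 342923
Delta = -16 * (342923) = -5486768
Delta mod 47 = 12

Delta = 12 (mod 47)


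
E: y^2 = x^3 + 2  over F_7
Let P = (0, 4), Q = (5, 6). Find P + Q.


P != Q, so use the chord formula.
s = (y2 - y1) / (x2 - x1) = (2) / (5) mod 7 = 6
x3 = s^2 - x1 - x2 mod 7 = 6^2 - 0 - 5 = 3
y3 = s (x1 - x3) - y1 mod 7 = 6 * (0 - 3) - 4 = 6

P + Q = (3, 6)


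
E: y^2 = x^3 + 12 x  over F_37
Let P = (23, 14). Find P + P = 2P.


Doubling: s = (3 x1^2 + a) / (2 y1)
s = (3*23^2 + 12) / (2*14) mod 37 = 32
x3 = s^2 - 2 x1 mod 37 = 32^2 - 2*23 = 16
y3 = s (x1 - x3) - y1 mod 37 = 32 * (23 - 16) - 14 = 25

2P = (16, 25)


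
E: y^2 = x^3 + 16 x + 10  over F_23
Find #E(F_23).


For each x in F_23, count y with y^2 = x^3 + 16 x + 10 mod 23:
  x = 1: RHS = 4, y in [2, 21]  -> 2 point(s)
  x = 2: RHS = 4, y in [2, 21]  -> 2 point(s)
  x = 3: RHS = 16, y in [4, 19]  -> 2 point(s)
  x = 4: RHS = 0, y in [0]  -> 1 point(s)
  x = 5: RHS = 8, y in [10, 13]  -> 2 point(s)
  x = 6: RHS = 0, y in [0]  -> 1 point(s)
  x = 8: RHS = 6, y in [11, 12]  -> 2 point(s)
  x = 9: RHS = 9, y in [3, 20]  -> 2 point(s)
  x = 13: RHS = 0, y in [0]  -> 1 point(s)
  x = 18: RHS = 12, y in [9, 14]  -> 2 point(s)
  x = 20: RHS = 4, y in [2, 21]  -> 2 point(s)
  x = 21: RHS = 16, y in [4, 19]  -> 2 point(s)
  x = 22: RHS = 16, y in [4, 19]  -> 2 point(s)
Affine points: 23. Add the point at infinity: total = 24.

#E(F_23) = 24


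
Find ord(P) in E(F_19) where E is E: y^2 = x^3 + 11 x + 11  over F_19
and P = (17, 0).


Compute successive multiples of P until we hit O:
  1P = (17, 0)
  2P = O

ord(P) = 2


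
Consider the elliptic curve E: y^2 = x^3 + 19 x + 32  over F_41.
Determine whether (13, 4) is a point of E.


Check whether y^2 = x^3 + 19 x + 32 (mod 41) for (x, y) = (13, 4).
LHS: y^2 = 4^2 mod 41 = 16
RHS: x^3 + 19 x + 32 = 13^3 + 19*13 + 32 mod 41 = 16
LHS = RHS

Yes, on the curve


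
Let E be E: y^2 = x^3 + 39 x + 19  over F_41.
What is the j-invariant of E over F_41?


Delta = -16(4 a^3 + 27 b^2) mod 41 = 32
-1728 * (4 a)^3 = -1728 * (4*39)^3 mod 41 = 38
j = 38 * 32^(-1) mod 41 = 14

j = 14 (mod 41)


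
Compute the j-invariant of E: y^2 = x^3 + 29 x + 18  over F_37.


Delta = -16(4 a^3 + 27 b^2) mod 37 = 26
-1728 * (4 a)^3 = -1728 * (4*29)^3 mod 37 = 6
j = 6 * 26^(-1) mod 37 = 23

j = 23 (mod 37)


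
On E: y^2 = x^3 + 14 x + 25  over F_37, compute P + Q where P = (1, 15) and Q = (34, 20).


P != Q, so use the chord formula.
s = (y2 - y1) / (x2 - x1) = (5) / (33) mod 37 = 8
x3 = s^2 - x1 - x2 mod 37 = 8^2 - 1 - 34 = 29
y3 = s (x1 - x3) - y1 mod 37 = 8 * (1 - 29) - 15 = 20

P + Q = (29, 20)


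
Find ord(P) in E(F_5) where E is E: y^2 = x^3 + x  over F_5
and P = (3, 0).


Compute successive multiples of P until we hit O:
  1P = (3, 0)
  2P = O

ord(P) = 2


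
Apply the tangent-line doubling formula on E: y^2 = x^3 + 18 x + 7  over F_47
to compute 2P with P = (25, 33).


Doubling: s = (3 x1^2 + a) / (2 y1)
s = (3*25^2 + 18) / (2*33) mod 47 = 18
x3 = s^2 - 2 x1 mod 47 = 18^2 - 2*25 = 39
y3 = s (x1 - x3) - y1 mod 47 = 18 * (25 - 39) - 33 = 44

2P = (39, 44)


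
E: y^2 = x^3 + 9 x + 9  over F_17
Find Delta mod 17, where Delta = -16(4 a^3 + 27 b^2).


4 a^3 + 27 b^2 = 4*9^3 + 27*9^2 = 2916 + 2187 = 5103
Delta = -16 * (5103) = -81648
Delta mod 17 = 3

Delta = 3 (mod 17)


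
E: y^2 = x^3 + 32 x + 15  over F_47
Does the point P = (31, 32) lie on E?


Check whether y^2 = x^3 + 32 x + 15 (mod 47) for (x, y) = (31, 32).
LHS: y^2 = 32^2 mod 47 = 37
RHS: x^3 + 32 x + 15 = 31^3 + 32*31 + 15 mod 47 = 13
LHS != RHS

No, not on the curve


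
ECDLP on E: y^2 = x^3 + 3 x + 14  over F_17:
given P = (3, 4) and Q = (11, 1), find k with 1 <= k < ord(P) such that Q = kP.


Enumerate multiples of P until we hit Q = (11, 1):
  1P = (3, 4)
  2P = (7, 15)
  3P = (5, 16)
  4P = (11, 16)
  5P = (1, 16)
  6P = (15, 0)
  7P = (1, 1)
  8P = (11, 1)
Match found at i = 8.

k = 8


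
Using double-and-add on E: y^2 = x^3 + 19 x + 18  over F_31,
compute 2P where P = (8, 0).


k = 2 = 10_2 (binary, LSB first: 01)
Double-and-add from P = (8, 0):
  bit 0 = 0: acc unchanged = O
  bit 1 = 1: acc = O + O = O

2P = O


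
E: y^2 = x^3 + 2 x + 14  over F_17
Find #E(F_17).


For each x in F_17, count y with y^2 = x^3 + 2 x + 14 mod 17:
  x = 1: RHS = 0, y in [0]  -> 1 point(s)
  x = 2: RHS = 9, y in [3, 14]  -> 2 point(s)
  x = 3: RHS = 13, y in [8, 9]  -> 2 point(s)
  x = 4: RHS = 1, y in [1, 16]  -> 2 point(s)
  x = 5: RHS = 13, y in [8, 9]  -> 2 point(s)
  x = 6: RHS = 4, y in [2, 15]  -> 2 point(s)
  x = 8: RHS = 15, y in [7, 10]  -> 2 point(s)
  x = 9: RHS = 13, y in [8, 9]  -> 2 point(s)
  x = 12: RHS = 15, y in [7, 10]  -> 2 point(s)
  x = 14: RHS = 15, y in [7, 10]  -> 2 point(s)
  x = 15: RHS = 2, y in [6, 11]  -> 2 point(s)
Affine points: 21. Add the point at infinity: total = 22.

#E(F_17) = 22


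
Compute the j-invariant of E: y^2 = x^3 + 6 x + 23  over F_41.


Delta = -16(4 a^3 + 27 b^2) mod 41 = 40
-1728 * (4 a)^3 = -1728 * (4*6)^3 mod 41 = 40
j = 40 * 40^(-1) mod 41 = 1

j = 1 (mod 41)


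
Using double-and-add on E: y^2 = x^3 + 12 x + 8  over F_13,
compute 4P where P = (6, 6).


k = 4 = 100_2 (binary, LSB first: 001)
Double-and-add from P = (6, 6):
  bit 0 = 0: acc unchanged = O
  bit 1 = 0: acc unchanged = O
  bit 2 = 1: acc = O + (6, 7) = (6, 7)

4P = (6, 7)


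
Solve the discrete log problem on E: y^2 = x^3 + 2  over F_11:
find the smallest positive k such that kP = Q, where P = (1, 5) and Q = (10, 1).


Enumerate multiples of P until we hit Q = (10, 1):
  1P = (1, 5)
  2P = (7, 2)
  3P = (6, 3)
  4P = (9, 7)
  5P = (10, 1)
Match found at i = 5.

k = 5


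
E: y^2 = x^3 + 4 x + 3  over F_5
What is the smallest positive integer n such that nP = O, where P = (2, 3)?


Compute successive multiples of P until we hit O:
  1P = (2, 3)
  2P = (2, 2)
  3P = O

ord(P) = 3


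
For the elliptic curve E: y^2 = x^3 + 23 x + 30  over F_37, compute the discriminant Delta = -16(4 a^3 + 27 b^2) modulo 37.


4 a^3 + 27 b^2 = 4*23^3 + 27*30^2 = 48668 + 24300 = 72968
Delta = -16 * (72968) = -1167488
Delta mod 37 = 10

Delta = 10 (mod 37)


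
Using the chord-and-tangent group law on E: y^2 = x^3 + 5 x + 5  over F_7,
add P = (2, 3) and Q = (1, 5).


P != Q, so use the chord formula.
s = (y2 - y1) / (x2 - x1) = (2) / (6) mod 7 = 5
x3 = s^2 - x1 - x2 mod 7 = 5^2 - 2 - 1 = 1
y3 = s (x1 - x3) - y1 mod 7 = 5 * (2 - 1) - 3 = 2

P + Q = (1, 2)


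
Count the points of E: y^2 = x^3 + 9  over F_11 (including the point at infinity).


For each x in F_11, count y with y^2 = x^3 + 0 x + 9 mod 11:
  x = 0: RHS = 9, y in [3, 8]  -> 2 point(s)
  x = 3: RHS = 3, y in [5, 6]  -> 2 point(s)
  x = 6: RHS = 5, y in [4, 7]  -> 2 point(s)
  x = 7: RHS = 0, y in [0]  -> 1 point(s)
  x = 8: RHS = 4, y in [2, 9]  -> 2 point(s)
  x = 9: RHS = 1, y in [1, 10]  -> 2 point(s)
Affine points: 11. Add the point at infinity: total = 12.

#E(F_11) = 12


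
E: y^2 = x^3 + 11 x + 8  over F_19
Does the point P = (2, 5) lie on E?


Check whether y^2 = x^3 + 11 x + 8 (mod 19) for (x, y) = (2, 5).
LHS: y^2 = 5^2 mod 19 = 6
RHS: x^3 + 11 x + 8 = 2^3 + 11*2 + 8 mod 19 = 0
LHS != RHS

No, not on the curve


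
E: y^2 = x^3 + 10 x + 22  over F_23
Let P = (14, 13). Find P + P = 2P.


Doubling: s = (3 x1^2 + a) / (2 y1)
s = (3*14^2 + 10) / (2*13) mod 23 = 0
x3 = s^2 - 2 x1 mod 23 = 0^2 - 2*14 = 18
y3 = s (x1 - x3) - y1 mod 23 = 0 * (14 - 18) - 13 = 10

2P = (18, 10)


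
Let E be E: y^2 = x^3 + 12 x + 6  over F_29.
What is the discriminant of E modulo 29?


4 a^3 + 27 b^2 = 4*12^3 + 27*6^2 = 6912 + 972 = 7884
Delta = -16 * (7884) = -126144
Delta mod 29 = 6

Delta = 6 (mod 29)


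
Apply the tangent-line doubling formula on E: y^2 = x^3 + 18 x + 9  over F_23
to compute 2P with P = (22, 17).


Doubling: s = (3 x1^2 + a) / (2 y1)
s = (3*22^2 + 18) / (2*17) mod 23 = 4
x3 = s^2 - 2 x1 mod 23 = 4^2 - 2*22 = 18
y3 = s (x1 - x3) - y1 mod 23 = 4 * (22 - 18) - 17 = 22

2P = (18, 22)


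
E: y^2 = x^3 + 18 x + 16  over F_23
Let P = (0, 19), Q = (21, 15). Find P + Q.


P != Q, so use the chord formula.
s = (y2 - y1) / (x2 - x1) = (19) / (21) mod 23 = 2
x3 = s^2 - x1 - x2 mod 23 = 2^2 - 0 - 21 = 6
y3 = s (x1 - x3) - y1 mod 23 = 2 * (0 - 6) - 19 = 15

P + Q = (6, 15)


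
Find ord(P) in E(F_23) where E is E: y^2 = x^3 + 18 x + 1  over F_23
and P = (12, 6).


Compute successive multiples of P until we hit O:
  1P = (12, 6)
  2P = (8, 6)
  3P = (3, 17)
  4P = (20, 14)
  5P = (15, 14)
  6P = (21, 16)
  7P = (6, 16)
  8P = (18, 4)
  ... (continuing to 29P)
  29P = O

ord(P) = 29


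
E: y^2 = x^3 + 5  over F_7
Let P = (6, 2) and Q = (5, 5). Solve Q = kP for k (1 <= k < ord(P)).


Enumerate multiples of P until we hit Q = (5, 5):
  1P = (6, 2)
  2P = (3, 2)
  3P = (5, 5)
Match found at i = 3.

k = 3


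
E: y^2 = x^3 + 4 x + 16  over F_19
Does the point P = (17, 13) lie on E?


Check whether y^2 = x^3 + 4 x + 16 (mod 19) for (x, y) = (17, 13).
LHS: y^2 = 13^2 mod 19 = 17
RHS: x^3 + 4 x + 16 = 17^3 + 4*17 + 16 mod 19 = 0
LHS != RHS

No, not on the curve


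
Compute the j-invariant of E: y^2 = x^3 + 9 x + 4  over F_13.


Delta = -16(4 a^3 + 27 b^2) mod 13 = 5
-1728 * (4 a)^3 = -1728 * (4*9)^3 mod 13 = 12
j = 12 * 5^(-1) mod 13 = 5

j = 5 (mod 13)


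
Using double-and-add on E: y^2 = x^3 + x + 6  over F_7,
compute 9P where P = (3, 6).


k = 9 = 1001_2 (binary, LSB first: 1001)
Double-and-add from P = (3, 6):
  bit 0 = 1: acc = O + (3, 6) = (3, 6)
  bit 1 = 0: acc unchanged = (3, 6)
  bit 2 = 0: acc unchanged = (3, 6)
  bit 3 = 1: acc = (3, 6) + (4, 5) = (1, 6)

9P = (1, 6)


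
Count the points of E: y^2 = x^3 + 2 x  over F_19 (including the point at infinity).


For each x in F_19, count y with y^2 = x^3 + 2 x + 0 mod 19:
  x = 0: RHS = 0, y in [0]  -> 1 point(s)
  x = 6: RHS = 0, y in [0]  -> 1 point(s)
  x = 9: RHS = 6, y in [5, 14]  -> 2 point(s)
  x = 11: RHS = 4, y in [2, 17]  -> 2 point(s)
  x = 12: RHS = 4, y in [2, 17]  -> 2 point(s)
  x = 13: RHS = 0, y in [0]  -> 1 point(s)
  x = 14: RHS = 17, y in [6, 13]  -> 2 point(s)
  x = 15: RHS = 4, y in [2, 17]  -> 2 point(s)
  x = 16: RHS = 5, y in [9, 10]  -> 2 point(s)
  x = 17: RHS = 7, y in [8, 11]  -> 2 point(s)
  x = 18: RHS = 16, y in [4, 15]  -> 2 point(s)
Affine points: 19. Add the point at infinity: total = 20.

#E(F_19) = 20


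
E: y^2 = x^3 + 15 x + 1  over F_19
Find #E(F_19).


For each x in F_19, count y with y^2 = x^3 + 15 x + 1 mod 19:
  x = 0: RHS = 1, y in [1, 18]  -> 2 point(s)
  x = 1: RHS = 17, y in [6, 13]  -> 2 point(s)
  x = 2: RHS = 1, y in [1, 18]  -> 2 point(s)
  x = 3: RHS = 16, y in [4, 15]  -> 2 point(s)
  x = 4: RHS = 11, y in [7, 12]  -> 2 point(s)
  x = 5: RHS = 11, y in [7, 12]  -> 2 point(s)
  x = 8: RHS = 6, y in [5, 14]  -> 2 point(s)
  x = 10: RHS = 11, y in [7, 12]  -> 2 point(s)
  x = 12: RHS = 9, y in [3, 16]  -> 2 point(s)
  x = 16: RHS = 5, y in [9, 10]  -> 2 point(s)
  x = 17: RHS = 1, y in [1, 18]  -> 2 point(s)
  x = 18: RHS = 4, y in [2, 17]  -> 2 point(s)
Affine points: 24. Add the point at infinity: total = 25.

#E(F_19) = 25


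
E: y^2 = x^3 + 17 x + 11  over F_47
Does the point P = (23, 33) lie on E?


Check whether y^2 = x^3 + 17 x + 11 (mod 47) for (x, y) = (23, 33).
LHS: y^2 = 33^2 mod 47 = 8
RHS: x^3 + 17 x + 11 = 23^3 + 17*23 + 11 mod 47 = 20
LHS != RHS

No, not on the curve


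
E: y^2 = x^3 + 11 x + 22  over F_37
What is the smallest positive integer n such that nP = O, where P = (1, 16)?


Compute successive multiples of P until we hit O:
  1P = (1, 16)
  2P = (31, 31)
  3P = (33, 5)
  4P = (33, 32)
  5P = (31, 6)
  6P = (1, 21)
  7P = O

ord(P) = 7


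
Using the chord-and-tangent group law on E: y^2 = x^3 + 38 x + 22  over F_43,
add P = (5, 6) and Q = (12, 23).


P != Q, so use the chord formula.
s = (y2 - y1) / (x2 - x1) = (17) / (7) mod 43 = 27
x3 = s^2 - x1 - x2 mod 43 = 27^2 - 5 - 12 = 24
y3 = s (x1 - x3) - y1 mod 43 = 27 * (5 - 24) - 6 = 40

P + Q = (24, 40)


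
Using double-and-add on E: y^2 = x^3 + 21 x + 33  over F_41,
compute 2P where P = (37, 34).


k = 2 = 10_2 (binary, LSB first: 01)
Double-and-add from P = (37, 34):
  bit 0 = 0: acc unchanged = O
  bit 1 = 1: acc = O + (12, 39) = (12, 39)

2P = (12, 39)


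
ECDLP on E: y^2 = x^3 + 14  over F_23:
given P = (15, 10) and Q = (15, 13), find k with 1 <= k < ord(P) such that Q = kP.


Enumerate multiples of P until we hit Q = (15, 13):
  1P = (15, 10)
  2P = (18, 21)
  3P = (6, 0)
  4P = (18, 2)
  5P = (15, 13)
Match found at i = 5.

k = 5


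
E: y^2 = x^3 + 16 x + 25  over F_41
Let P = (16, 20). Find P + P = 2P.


Doubling: s = (3 x1^2 + a) / (2 y1)
s = (3*16^2 + 16) / (2*20) mod 41 = 36
x3 = s^2 - 2 x1 mod 41 = 36^2 - 2*16 = 34
y3 = s (x1 - x3) - y1 mod 41 = 36 * (16 - 34) - 20 = 29

2P = (34, 29)


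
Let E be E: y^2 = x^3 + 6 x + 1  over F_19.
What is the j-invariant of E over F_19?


Delta = -16(4 a^3 + 27 b^2) mod 19 = 13
-1728 * (4 a)^3 = -1728 * (4*6)^3 mod 19 = 11
j = 11 * 13^(-1) mod 19 = 14

j = 14 (mod 19)


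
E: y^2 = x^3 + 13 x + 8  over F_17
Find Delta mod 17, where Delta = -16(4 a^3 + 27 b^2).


4 a^3 + 27 b^2 = 4*13^3 + 27*8^2 = 8788 + 1728 = 10516
Delta = -16 * (10516) = -168256
Delta mod 17 = 10

Delta = 10 (mod 17)


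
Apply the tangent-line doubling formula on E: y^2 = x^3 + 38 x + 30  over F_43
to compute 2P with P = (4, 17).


Doubling: s = (3 x1^2 + a) / (2 y1)
s = (3*4^2 + 38) / (2*17) mod 43 = 0
x3 = s^2 - 2 x1 mod 43 = 0^2 - 2*4 = 35
y3 = s (x1 - x3) - y1 mod 43 = 0 * (4 - 35) - 17 = 26

2P = (35, 26)


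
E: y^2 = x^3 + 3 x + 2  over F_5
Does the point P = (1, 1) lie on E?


Check whether y^2 = x^3 + 3 x + 2 (mod 5) for (x, y) = (1, 1).
LHS: y^2 = 1^2 mod 5 = 1
RHS: x^3 + 3 x + 2 = 1^3 + 3*1 + 2 mod 5 = 1
LHS = RHS

Yes, on the curve


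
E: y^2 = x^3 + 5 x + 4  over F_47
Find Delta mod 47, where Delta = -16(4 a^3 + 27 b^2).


4 a^3 + 27 b^2 = 4*5^3 + 27*4^2 = 500 + 432 = 932
Delta = -16 * (932) = -14912
Delta mod 47 = 34

Delta = 34 (mod 47)


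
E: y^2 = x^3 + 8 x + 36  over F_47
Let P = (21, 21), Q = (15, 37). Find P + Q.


P != Q, so use the chord formula.
s = (y2 - y1) / (x2 - x1) = (16) / (41) mod 47 = 13
x3 = s^2 - x1 - x2 mod 47 = 13^2 - 21 - 15 = 39
y3 = s (x1 - x3) - y1 mod 47 = 13 * (21 - 39) - 21 = 27

P + Q = (39, 27)


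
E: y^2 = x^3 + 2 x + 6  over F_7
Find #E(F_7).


For each x in F_7, count y with y^2 = x^3 + 2 x + 6 mod 7:
  x = 1: RHS = 2, y in [3, 4]  -> 2 point(s)
  x = 2: RHS = 4, y in [2, 5]  -> 2 point(s)
  x = 3: RHS = 4, y in [2, 5]  -> 2 point(s)
  x = 4: RHS = 1, y in [1, 6]  -> 2 point(s)
  x = 5: RHS = 1, y in [1, 6]  -> 2 point(s)
Affine points: 10. Add the point at infinity: total = 11.

#E(F_7) = 11


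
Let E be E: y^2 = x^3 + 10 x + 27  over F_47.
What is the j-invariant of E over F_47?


Delta = -16(4 a^3 + 27 b^2) mod 47 = 33
-1728 * (4 a)^3 = -1728 * (4*10)^3 mod 47 = 34
j = 34 * 33^(-1) mod 47 = 11

j = 11 (mod 47)


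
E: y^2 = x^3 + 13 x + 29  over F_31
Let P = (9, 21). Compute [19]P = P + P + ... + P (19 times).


k = 19 = 10011_2 (binary, LSB first: 11001)
Double-and-add from P = (9, 21):
  bit 0 = 1: acc = O + (9, 21) = (9, 21)
  bit 1 = 1: acc = (9, 21) + (2, 1) = (25, 13)
  bit 2 = 0: acc unchanged = (25, 13)
  bit 3 = 0: acc unchanged = (25, 13)
  bit 4 = 1: acc = (25, 13) + (22, 19) = (19, 6)

19P = (19, 6)


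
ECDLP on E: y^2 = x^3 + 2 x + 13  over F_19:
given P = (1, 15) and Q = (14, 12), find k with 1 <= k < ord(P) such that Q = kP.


Enumerate multiples of P until we hit Q = (14, 12):
  1P = (1, 15)
  2P = (7, 3)
  3P = (15, 13)
  4P = (10, 8)
  5P = (14, 12)
Match found at i = 5.

k = 5


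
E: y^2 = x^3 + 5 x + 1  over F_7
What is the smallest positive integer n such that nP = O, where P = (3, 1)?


Compute successive multiples of P until we hit O:
  1P = (3, 1)
  2P = (5, 2)
  3P = (1, 0)
  4P = (5, 5)
  5P = (3, 6)
  6P = O

ord(P) = 6


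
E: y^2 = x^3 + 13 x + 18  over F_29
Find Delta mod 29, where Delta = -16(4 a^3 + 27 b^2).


4 a^3 + 27 b^2 = 4*13^3 + 27*18^2 = 8788 + 8748 = 17536
Delta = -16 * (17536) = -280576
Delta mod 29 = 28

Delta = 28 (mod 29)
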